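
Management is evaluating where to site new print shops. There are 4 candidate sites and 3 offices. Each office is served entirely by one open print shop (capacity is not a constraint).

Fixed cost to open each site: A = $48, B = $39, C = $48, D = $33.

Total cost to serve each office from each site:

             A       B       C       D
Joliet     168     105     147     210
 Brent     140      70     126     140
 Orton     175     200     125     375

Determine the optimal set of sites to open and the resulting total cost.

Open B and C; minimum total cost 387.

For any fixed open set, each office goes to its cheapest open site; total = fixed + service.
{B, C}: Joliet→B 105, Brent→B 70, Orton→C 125. Service 300; fixed 87; total 387.
{B}: Joliet→B 105, Brent→B 70, Orton→B 200. Service 375; fixed 39; total 414.
{B, C, D}: service 300 + fixed 120 = 420
{A, B, C, D}: service 300 + fixed 168 = 468
No other subset beats 387.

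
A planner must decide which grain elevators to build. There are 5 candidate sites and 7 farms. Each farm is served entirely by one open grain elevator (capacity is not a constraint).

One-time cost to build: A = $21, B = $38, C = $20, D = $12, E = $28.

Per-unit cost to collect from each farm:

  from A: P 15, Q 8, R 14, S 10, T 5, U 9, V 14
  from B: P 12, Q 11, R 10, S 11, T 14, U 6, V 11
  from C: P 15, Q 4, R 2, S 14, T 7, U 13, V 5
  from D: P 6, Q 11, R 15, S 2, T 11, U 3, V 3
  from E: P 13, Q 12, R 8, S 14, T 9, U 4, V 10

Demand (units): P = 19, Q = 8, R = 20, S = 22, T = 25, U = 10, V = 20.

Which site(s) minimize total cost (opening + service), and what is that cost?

Open A, C and D; minimum total cost 498.

For any fixed open set, each farm goes to its cheapest open site; total = fixed + service.
{A, C, D}: P→D 6·19=114, Q→C 4·8=32, R→C 2·20=40, S→D 2·22=44, T→A 5·25=125, U→D 3·10=30, V→D 3·20=60. Service 445; fixed 53; total 498.
{A, C, D, E}: service 445 + fixed 81 = 526
{C, D}: P→D 6·19=114, Q→C 4·8=32, R→C 2·20=40, S→D 2·22=44, T→C 7·25=175, U→D 3·10=30, V→D 3·20=60. Service 495; fixed 32; total 527.
{A, B, C, D, E}: P→D 6·19=114, Q→C 4·8=32, R→C 2·20=40, S→D 2·22=44, T→A 5·25=125, U→D 3·10=30, V→D 3·20=60. Service 445; fixed 119; total 564.
No other subset beats 498.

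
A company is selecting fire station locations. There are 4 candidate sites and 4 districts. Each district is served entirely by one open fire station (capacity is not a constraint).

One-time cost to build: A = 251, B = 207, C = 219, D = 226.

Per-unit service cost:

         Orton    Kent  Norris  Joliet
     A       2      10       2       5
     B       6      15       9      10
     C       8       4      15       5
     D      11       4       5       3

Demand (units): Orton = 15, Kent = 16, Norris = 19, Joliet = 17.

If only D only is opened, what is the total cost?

Each district is assigned to its cheapest site among the open ones.
{D}: Orton→D 11·15=165, Kent→D 4·16=64, Norris→D 5·19=95, Joliet→D 3·17=51. Service 375; fixed 226; total 601.

Total cost: 601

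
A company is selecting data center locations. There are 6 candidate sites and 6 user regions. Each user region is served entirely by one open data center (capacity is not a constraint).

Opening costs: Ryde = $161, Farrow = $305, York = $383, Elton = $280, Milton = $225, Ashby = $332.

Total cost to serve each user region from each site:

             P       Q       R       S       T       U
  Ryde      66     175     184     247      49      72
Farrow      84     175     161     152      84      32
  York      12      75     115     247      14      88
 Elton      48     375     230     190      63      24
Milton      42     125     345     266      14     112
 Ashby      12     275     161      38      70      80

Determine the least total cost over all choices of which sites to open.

For any fixed open set, each user region goes to its cheapest open site; total = fixed + service.
{York}: P→York 12, Q→York 75, R→York 115, S→York 247, T→York 14, U→York 88. Service 551; fixed 383; total 934.
{Ryde}: service 793 + fixed 161 = 954
{Ashby}: service 636 + fixed 332 = 968
{Ryde, Farrow, York, Elton, Milton, Ashby}: P→York 12, Q→York 75, R→York 115, S→Ashby 38, T→York 14, U→Elton 24. Service 278; fixed 1686; total 1964.
No other subset beats 934.

Minimum total cost: 934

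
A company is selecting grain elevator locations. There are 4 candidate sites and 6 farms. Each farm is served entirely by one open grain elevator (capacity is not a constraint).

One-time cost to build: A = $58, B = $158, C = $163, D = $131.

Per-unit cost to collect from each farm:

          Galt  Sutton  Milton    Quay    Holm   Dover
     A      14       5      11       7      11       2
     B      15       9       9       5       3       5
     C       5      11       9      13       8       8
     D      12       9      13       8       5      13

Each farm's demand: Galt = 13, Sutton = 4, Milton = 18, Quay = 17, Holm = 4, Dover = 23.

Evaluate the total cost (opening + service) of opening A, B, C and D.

Each farm is assigned to its cheapest site among the open ones.
{A, B, C, D}: Galt→C 5·13=65, Sutton→A 5·4=20, Milton→B 9·18=162, Quay→B 5·17=85, Holm→B 3·4=12, Dover→A 2·23=46. Service 390; fixed 510; total 900.

Total cost: 900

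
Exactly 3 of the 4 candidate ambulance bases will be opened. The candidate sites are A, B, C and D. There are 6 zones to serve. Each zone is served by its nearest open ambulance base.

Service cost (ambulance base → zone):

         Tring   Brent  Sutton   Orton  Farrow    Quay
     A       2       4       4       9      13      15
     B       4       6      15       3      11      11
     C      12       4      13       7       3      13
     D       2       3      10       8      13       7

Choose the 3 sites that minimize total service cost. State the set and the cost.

With exactly 3 open, each zone uses its cheapest among the chosen.
{A, C, D}: Tring→A 2, Brent→D 3, Sutton→A 4, Orton→C 7, Farrow→C 3, Quay→D 7. Service cost 26.
{A, B, C}: service cost 27
{B, C, D}: service cost 28
Among all 4 size-3 choices, {A, C, D} is lowest.

Choose A, C and D; total service cost 26.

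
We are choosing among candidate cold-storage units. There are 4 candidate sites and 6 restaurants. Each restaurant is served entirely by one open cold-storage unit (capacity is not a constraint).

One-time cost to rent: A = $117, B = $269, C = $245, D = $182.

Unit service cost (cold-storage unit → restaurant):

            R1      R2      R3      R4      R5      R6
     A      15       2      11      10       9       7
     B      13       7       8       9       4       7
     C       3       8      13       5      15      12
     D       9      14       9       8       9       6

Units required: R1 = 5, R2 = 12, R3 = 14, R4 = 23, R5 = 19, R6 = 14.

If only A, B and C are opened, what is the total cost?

Each restaurant is assigned to its cheapest site among the open ones.
{A, B, C}: R1→C 3·5=15, R2→A 2·12=24, R3→B 8·14=112, R4→C 5·23=115, R5→B 4·19=76, R6→A 7·14=98. Service 440; fixed 631; total 1071.

Total cost: 1071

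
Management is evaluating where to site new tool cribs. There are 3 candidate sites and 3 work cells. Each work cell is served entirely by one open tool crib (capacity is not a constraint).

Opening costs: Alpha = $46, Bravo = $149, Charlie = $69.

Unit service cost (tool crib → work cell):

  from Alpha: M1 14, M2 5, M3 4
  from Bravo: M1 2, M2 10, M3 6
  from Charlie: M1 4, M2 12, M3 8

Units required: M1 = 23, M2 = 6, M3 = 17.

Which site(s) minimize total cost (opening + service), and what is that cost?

For any fixed open set, each work cell goes to its cheapest open site; total = fixed + service.
{Alpha, Charlie}: M1→Charlie 4·23=92, M2→Alpha 5·6=30, M3→Alpha 4·17=68. Service 190; fixed 115; total 305.
{Alpha, Bravo}: M1→Bravo 2·23=46, M2→Alpha 5·6=30, M3→Alpha 4·17=68. Service 144; fixed 195; total 339.
{Bravo}: M1→Bravo 2·23=46, M2→Bravo 10·6=60, M3→Bravo 6·17=102. Service 208; fixed 149; total 357.
{Alpha, Bravo, Charlie}: M1→Bravo 2·23=46, M2→Alpha 5·6=30, M3→Alpha 4·17=68. Service 144; fixed 264; total 408.
No other subset beats 305.

Open Alpha and Charlie; minimum total cost 305.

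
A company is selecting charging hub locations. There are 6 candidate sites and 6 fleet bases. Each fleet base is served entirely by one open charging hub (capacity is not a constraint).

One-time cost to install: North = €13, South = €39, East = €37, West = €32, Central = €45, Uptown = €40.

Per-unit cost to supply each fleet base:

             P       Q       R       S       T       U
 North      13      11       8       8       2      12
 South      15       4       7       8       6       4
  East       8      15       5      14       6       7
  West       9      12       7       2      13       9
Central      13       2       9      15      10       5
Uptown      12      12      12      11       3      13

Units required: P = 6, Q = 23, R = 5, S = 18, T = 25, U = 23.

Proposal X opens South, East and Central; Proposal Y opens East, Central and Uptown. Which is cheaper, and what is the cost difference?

Proposal X is cheaper by 3.

Proposal X: {South, East, Central}: P→East 8·6=48, Q→Central 2·23=46, R→East 5·5=25, S→South 8·18=144, T→South 6·25=150, U→South 4·23=92. Service 505; fixed 121; total 626.
Proposal Y: {East, Central, Uptown}: P→East 8·6=48, Q→Central 2·23=46, R→East 5·5=25, S→Uptown 11·18=198, T→Uptown 3·25=75, U→Central 5·23=115. Service 507; fixed 122; total 629.
Difference: |626 − 629| = 3.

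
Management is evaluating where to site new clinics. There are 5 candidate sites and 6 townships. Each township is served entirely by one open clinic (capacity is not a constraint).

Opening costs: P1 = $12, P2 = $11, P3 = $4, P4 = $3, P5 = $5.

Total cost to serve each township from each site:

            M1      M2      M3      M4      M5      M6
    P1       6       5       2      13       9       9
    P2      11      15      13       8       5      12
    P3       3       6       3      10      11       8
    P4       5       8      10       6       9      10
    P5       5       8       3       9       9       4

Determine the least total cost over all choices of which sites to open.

For any fixed open set, each township goes to its cheapest open site; total = fixed + service.
{P3, P4}: M1→P3 3, M2→P3 6, M3→P3 3, M4→P4 6, M5→P4 9, M6→P3 8. Service 35; fixed 7; total 42.
{P3, P4, P5}: M1→P3 3, M2→P3 6, M3→P3 3, M4→P4 6, M5→P4 9, M6→P5 4. Service 31; fixed 12; total 43.
{P3, P5}: service 34 + fixed 9 = 43
{P1, P2, P3, P4, P5}: service 25 + fixed 35 = 60
No other subset beats 42.

Minimum total cost: 42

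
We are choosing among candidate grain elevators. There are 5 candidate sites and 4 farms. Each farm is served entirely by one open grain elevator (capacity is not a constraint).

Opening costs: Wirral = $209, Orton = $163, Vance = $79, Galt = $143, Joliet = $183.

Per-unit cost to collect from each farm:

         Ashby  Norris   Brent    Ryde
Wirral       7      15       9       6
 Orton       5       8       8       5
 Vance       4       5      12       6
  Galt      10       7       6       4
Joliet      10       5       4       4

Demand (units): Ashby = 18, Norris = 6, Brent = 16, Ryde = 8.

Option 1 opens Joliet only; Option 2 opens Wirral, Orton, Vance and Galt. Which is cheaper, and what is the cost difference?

Option 1: {Joliet}: Ashby→Joliet 10·18=180, Norris→Joliet 5·6=30, Brent→Joliet 4·16=64, Ryde→Joliet 4·8=32. Service 306; fixed 183; total 489.
Option 2: {Wirral, Orton, Vance, Galt}: Ashby→Vance 4·18=72, Norris→Vance 5·6=30, Brent→Galt 6·16=96, Ryde→Galt 4·8=32. Service 230; fixed 594; total 824.
Difference: |489 − 824| = 335.

Option 1 is cheaper by 335.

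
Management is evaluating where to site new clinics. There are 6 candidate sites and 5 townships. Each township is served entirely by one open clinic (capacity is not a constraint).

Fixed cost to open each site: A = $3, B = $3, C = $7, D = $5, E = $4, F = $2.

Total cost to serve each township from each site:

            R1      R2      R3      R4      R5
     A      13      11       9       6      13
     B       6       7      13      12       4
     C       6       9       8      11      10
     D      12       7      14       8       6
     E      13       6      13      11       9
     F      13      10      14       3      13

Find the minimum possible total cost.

Minimum total cost: 37

For any fixed open set, each township goes to its cheapest open site; total = fixed + service.
{A, B, F}: R1→B 6, R2→B 7, R3→A 9, R4→F 3, R5→B 4. Service 29; fixed 8; total 37.
{A, B}: service 32 + fixed 6 = 38
{B, F}: R1→B 6, R2→B 7, R3→B 13, R4→F 3, R5→B 4. Service 33; fixed 5; total 38.
{A, B, C, D, E, F}: service 27 + fixed 24 = 51
No other subset beats 37.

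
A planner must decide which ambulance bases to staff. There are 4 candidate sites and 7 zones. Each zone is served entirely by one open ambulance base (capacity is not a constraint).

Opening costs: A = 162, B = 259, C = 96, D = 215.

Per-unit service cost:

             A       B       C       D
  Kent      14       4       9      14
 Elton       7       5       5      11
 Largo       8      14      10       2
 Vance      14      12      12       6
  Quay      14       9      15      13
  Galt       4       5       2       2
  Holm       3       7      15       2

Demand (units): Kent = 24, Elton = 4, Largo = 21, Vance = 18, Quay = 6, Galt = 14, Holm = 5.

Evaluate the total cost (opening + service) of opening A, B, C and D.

Each zone is assigned to its cheapest site among the open ones.
{A, B, C, D}: Kent→B 4·24=96, Elton→B 5·4=20, Largo→D 2·21=42, Vance→D 6·18=108, Quay→B 9·6=54, Galt→C 2·14=28, Holm→D 2·5=10. Service 358; fixed 732; total 1090.

Total cost: 1090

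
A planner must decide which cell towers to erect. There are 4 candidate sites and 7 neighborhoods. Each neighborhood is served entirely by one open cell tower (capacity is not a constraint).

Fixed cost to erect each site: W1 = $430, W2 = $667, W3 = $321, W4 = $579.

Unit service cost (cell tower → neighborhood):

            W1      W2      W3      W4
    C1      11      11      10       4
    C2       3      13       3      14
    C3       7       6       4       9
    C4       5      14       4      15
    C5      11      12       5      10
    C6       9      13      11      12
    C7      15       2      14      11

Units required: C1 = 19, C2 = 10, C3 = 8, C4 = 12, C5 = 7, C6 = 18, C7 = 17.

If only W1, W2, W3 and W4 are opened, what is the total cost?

Total cost: 2414

Each neighborhood is assigned to its cheapest site among the open ones.
{W1, W2, W3, W4}: C1→W4 4·19=76, C2→W1 3·10=30, C3→W3 4·8=32, C4→W3 4·12=48, C5→W3 5·7=35, C6→W1 9·18=162, C7→W2 2·17=34. Service 417; fixed 1997; total 2414.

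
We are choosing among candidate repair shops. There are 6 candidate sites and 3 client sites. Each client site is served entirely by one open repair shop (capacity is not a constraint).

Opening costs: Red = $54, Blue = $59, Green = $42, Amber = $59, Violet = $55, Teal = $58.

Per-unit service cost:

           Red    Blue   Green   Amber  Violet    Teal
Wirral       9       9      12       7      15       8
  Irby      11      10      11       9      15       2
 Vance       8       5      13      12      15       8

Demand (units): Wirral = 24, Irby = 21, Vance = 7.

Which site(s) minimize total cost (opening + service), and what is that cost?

Open Teal only; minimum total cost 348.

For any fixed open set, each client site goes to its cheapest open site; total = fixed + service.
{Teal}: Wirral→Teal 8·24=192, Irby→Teal 2·21=42, Vance→Teal 8·7=56. Service 290; fixed 58; total 348.
{Amber, Teal}: service 266 + fixed 117 = 383
{Blue, Teal}: Wirral→Teal 8·24=192, Irby→Teal 2·21=42, Vance→Blue 5·7=35. Service 269; fixed 117; total 386.
{Red, Blue, Green, Amber, Violet, Teal}: service 245 + fixed 327 = 572
No other subset beats 348.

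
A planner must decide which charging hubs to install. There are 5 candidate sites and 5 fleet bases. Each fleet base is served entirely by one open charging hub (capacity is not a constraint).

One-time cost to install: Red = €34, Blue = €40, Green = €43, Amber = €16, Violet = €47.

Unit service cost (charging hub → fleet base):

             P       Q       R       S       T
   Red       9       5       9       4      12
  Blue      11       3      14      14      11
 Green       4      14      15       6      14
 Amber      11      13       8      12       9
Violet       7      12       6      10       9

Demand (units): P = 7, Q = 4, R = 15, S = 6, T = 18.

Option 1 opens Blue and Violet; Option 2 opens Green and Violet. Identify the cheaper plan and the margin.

Option 2 is cheaper by 6.

Option 1: {Blue, Violet}: P→Violet 7·7=49, Q→Blue 3·4=12, R→Violet 6·15=90, S→Violet 10·6=60, T→Violet 9·18=162. Service 373; fixed 87; total 460.
Option 2: {Green, Violet}: P→Green 4·7=28, Q→Violet 12·4=48, R→Violet 6·15=90, S→Green 6·6=36, T→Violet 9·18=162. Service 364; fixed 90; total 454.
Difference: |460 − 454| = 6.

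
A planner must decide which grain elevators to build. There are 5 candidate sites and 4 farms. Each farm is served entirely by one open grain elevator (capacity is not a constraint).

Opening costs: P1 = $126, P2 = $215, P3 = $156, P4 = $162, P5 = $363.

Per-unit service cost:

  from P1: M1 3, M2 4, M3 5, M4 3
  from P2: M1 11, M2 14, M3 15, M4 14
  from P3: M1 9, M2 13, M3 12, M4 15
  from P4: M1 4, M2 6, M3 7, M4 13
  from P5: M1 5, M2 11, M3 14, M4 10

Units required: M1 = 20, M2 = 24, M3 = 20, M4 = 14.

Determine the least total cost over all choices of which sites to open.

Minimum total cost: 424

For any fixed open set, each farm goes to its cheapest open site; total = fixed + service.
{P1}: M1→P1 3·20=60, M2→P1 4·24=96, M3→P1 5·20=100, M4→P1 3·14=42. Service 298; fixed 126; total 424.
{P1, P3}: M1→P1 3·20=60, M2→P1 4·24=96, M3→P1 5·20=100, M4→P1 3·14=42. Service 298; fixed 282; total 580.
{P1, P4}: service 298 + fixed 288 = 586
{P1, P2, P3, P4, P5}: M1→P1 3·20=60, M2→P1 4·24=96, M3→P1 5·20=100, M4→P1 3·14=42. Service 298; fixed 1022; total 1320.
No other subset beats 424.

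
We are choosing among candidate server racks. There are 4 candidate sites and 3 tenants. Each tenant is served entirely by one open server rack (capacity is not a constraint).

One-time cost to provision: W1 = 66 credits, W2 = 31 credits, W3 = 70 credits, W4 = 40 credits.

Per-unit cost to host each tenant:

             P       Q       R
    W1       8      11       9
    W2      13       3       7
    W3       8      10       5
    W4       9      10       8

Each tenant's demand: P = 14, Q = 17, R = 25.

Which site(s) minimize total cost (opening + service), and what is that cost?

For any fixed open set, each tenant goes to its cheapest open site; total = fixed + service.
{W2, W3}: P→W3 8·14=112, Q→W2 3·17=51, R→W3 5·25=125. Service 288; fixed 101; total 389.
{W2, W4}: P→W4 9·14=126, Q→W2 3·17=51, R→W2 7·25=175. Service 352; fixed 71; total 423.
{W2, W3, W4}: service 288 + fixed 141 = 429
{W1, W2, W3, W4}: service 288 + fixed 207 = 495
No other subset beats 389.

Open W2 and W3; minimum total cost 389.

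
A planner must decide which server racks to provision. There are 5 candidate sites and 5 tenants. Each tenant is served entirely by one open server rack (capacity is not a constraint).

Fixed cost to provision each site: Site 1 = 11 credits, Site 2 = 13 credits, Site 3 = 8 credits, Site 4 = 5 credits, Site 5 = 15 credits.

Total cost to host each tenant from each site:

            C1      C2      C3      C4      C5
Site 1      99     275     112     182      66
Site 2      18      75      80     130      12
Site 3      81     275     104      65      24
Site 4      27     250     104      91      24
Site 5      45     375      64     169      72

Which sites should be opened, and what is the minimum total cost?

For any fixed open set, each tenant goes to its cheapest open site; total = fixed + service.
{Site 2, Site 3, Site 5}: C1→Site 2 18, C2→Site 2 75, C3→Site 5 64, C4→Site 3 65, C5→Site 2 12. Service 234; fixed 36; total 270.
{Site 2, Site 3}: C1→Site 2 18, C2→Site 2 75, C3→Site 2 80, C4→Site 3 65, C5→Site 2 12. Service 250; fixed 21; total 271.
{Site 2, Site 3, Site 4, Site 5}: service 234 + fixed 41 = 275
{Site 1, Site 2, Site 3, Site 4, Site 5}: C1→Site 2 18, C2→Site 2 75, C3→Site 5 64, C4→Site 3 65, C5→Site 2 12. Service 234; fixed 52; total 286.
No other subset beats 270.

Open Site 2, Site 3 and Site 5; minimum total cost 270.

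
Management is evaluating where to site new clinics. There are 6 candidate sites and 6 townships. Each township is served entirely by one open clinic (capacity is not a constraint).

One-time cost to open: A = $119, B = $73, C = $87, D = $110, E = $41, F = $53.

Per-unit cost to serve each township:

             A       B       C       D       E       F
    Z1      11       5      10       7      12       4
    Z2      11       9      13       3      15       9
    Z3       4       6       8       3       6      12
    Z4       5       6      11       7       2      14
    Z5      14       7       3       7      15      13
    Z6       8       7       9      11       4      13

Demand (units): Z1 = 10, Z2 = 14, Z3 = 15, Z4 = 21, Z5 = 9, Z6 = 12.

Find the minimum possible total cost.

Minimum total cost: 461

For any fixed open set, each township goes to its cheapest open site; total = fixed + service.
{D, E}: Z1→D 7·10=70, Z2→D 3·14=42, Z3→D 3·15=45, Z4→E 2·21=42, Z5→D 7·9=63, Z6→E 4·12=48. Service 310; fixed 151; total 461.
{D, E, F}: Z1→F 4·10=40, Z2→D 3·14=42, Z3→D 3·15=45, Z4→E 2·21=42, Z5→D 7·9=63, Z6→E 4·12=48. Service 280; fixed 204; total 484.
{C, D, E}: service 274 + fixed 238 = 512
{A, B, C, D, E, F}: Z1→F 4·10=40, Z2→D 3·14=42, Z3→D 3·15=45, Z4→E 2·21=42, Z5→C 3·9=27, Z6→E 4·12=48. Service 244; fixed 483; total 727.
No other subset beats 461.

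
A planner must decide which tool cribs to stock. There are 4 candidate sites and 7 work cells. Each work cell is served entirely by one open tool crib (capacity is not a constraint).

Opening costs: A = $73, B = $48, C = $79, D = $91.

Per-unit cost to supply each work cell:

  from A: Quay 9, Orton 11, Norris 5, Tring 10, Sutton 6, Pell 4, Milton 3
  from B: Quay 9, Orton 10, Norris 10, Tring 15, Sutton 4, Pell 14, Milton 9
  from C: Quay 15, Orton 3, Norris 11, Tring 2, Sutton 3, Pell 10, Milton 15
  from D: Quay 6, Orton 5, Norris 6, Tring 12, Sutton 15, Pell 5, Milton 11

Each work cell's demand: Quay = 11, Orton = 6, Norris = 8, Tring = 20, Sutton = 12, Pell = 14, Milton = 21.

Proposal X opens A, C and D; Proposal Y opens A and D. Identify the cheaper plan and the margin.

Proposal X: {A, C, D}: Quay→D 6·11=66, Orton→C 3·6=18, Norris→A 5·8=40, Tring→C 2·20=40, Sutton→C 3·12=36, Pell→A 4·14=56, Milton→A 3·21=63. Service 319; fixed 243; total 562.
Proposal Y: {A, D}: Quay→D 6·11=66, Orton→D 5·6=30, Norris→A 5·8=40, Tring→A 10·20=200, Sutton→A 6·12=72, Pell→A 4·14=56, Milton→A 3·21=63. Service 527; fixed 164; total 691.
Difference: |562 − 691| = 129.

Proposal X is cheaper by 129.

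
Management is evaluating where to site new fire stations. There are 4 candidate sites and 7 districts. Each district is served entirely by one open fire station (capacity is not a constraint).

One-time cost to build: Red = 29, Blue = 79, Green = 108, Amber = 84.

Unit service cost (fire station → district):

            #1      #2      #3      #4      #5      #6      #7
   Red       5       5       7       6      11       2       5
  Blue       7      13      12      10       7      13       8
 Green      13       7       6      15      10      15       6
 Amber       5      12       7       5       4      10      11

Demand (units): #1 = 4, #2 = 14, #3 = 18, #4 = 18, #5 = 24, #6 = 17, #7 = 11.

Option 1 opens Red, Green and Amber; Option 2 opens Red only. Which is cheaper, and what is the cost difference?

Option 1: {Red, Green, Amber}: #1→Red 5·4=20, #2→Red 5·14=70, #3→Green 6·18=108, #4→Amber 5·18=90, #5→Amber 4·24=96, #6→Red 2·17=34, #7→Red 5·11=55. Service 473; fixed 221; total 694.
Option 2: {Red}: #1→Red 5·4=20, #2→Red 5·14=70, #3→Red 7·18=126, #4→Red 6·18=108, #5→Red 11·24=264, #6→Red 2·17=34, #7→Red 5·11=55. Service 677; fixed 29; total 706.
Difference: |694 − 706| = 12.

Option 1 is cheaper by 12.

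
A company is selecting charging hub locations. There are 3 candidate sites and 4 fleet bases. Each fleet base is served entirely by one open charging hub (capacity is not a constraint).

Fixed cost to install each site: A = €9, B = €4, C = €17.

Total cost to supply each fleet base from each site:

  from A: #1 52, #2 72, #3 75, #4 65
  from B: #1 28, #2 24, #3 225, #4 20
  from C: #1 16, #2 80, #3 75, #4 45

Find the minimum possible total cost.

For any fixed open set, each fleet base goes to its cheapest open site; total = fixed + service.
{B, C}: #1→C 16, #2→B 24, #3→C 75, #4→B 20. Service 135; fixed 21; total 156.
{A, B}: service 147 + fixed 13 = 160
{A, B, C}: service 135 + fixed 30 = 165
{B}: #1→B 28, #2→B 24, #3→B 225, #4→B 20. Service 297; fixed 4; total 301.
No other subset beats 156.

Minimum total cost: 156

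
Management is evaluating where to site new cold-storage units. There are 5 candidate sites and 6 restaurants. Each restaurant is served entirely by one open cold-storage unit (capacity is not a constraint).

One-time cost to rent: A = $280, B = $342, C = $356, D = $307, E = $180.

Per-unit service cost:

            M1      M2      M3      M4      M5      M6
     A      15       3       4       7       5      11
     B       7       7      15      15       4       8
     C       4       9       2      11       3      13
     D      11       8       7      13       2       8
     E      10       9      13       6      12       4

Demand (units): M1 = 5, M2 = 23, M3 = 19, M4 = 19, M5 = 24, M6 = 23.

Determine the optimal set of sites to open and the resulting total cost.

Open A and E; minimum total cost 981.

For any fixed open set, each restaurant goes to its cheapest open site; total = fixed + service.
{A, E}: M1→E 10·5=50, M2→A 3·23=69, M3→A 4·19=76, M4→E 6·19=114, M5→A 5·24=120, M6→E 4·23=92. Service 521; fixed 460; total 981.
{A}: service 726 + fixed 280 = 1006
{C, E}: M1→C 4·5=20, M2→C 9·23=207, M3→C 2·19=38, M4→E 6·19=114, M5→C 3·24=72, M6→E 4·23=92. Service 543; fixed 536; total 1079.
{A, B, C, D, E}: M1→C 4·5=20, M2→A 3·23=69, M3→C 2·19=38, M4→E 6·19=114, M5→D 2·24=48, M6→E 4·23=92. Service 381; fixed 1465; total 1846.
No other subset beats 981.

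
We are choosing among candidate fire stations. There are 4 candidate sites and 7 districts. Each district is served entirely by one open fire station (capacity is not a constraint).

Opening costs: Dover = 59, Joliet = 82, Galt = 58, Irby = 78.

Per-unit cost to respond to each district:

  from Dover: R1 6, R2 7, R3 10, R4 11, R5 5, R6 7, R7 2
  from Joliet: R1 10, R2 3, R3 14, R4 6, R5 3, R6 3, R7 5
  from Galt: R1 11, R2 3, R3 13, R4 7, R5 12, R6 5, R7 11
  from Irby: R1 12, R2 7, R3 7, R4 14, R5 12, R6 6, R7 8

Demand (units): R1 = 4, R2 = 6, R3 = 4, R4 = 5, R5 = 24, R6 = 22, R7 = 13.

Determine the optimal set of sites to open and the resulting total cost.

For any fixed open set, each district goes to its cheapest open site; total = fixed + service.
{Dover, Joliet}: R1→Dover 6·4=24, R2→Joliet 3·6=18, R3→Dover 10·4=40, R4→Joliet 6·5=30, R5→Joliet 3·24=72, R6→Joliet 3·22=66, R7→Dover 2·13=26. Service 276; fixed 141; total 417.
{Joliet}: R1→Joliet 10·4=40, R2→Joliet 3·6=18, R3→Joliet 14·4=56, R4→Joliet 6·5=30, R5→Joliet 3·24=72, R6→Joliet 3·22=66, R7→Joliet 5·13=65. Service 347; fixed 82; total 429.
{Dover, Joliet, Galt}: service 276 + fixed 199 = 475
{Dover, Joliet, Galt, Irby}: R1→Dover 6·4=24, R2→Joliet 3·6=18, R3→Irby 7·4=28, R4→Joliet 6·5=30, R5→Joliet 3·24=72, R6→Joliet 3·22=66, R7→Dover 2·13=26. Service 264; fixed 277; total 541.
No other subset beats 417.

Open Dover and Joliet; minimum total cost 417.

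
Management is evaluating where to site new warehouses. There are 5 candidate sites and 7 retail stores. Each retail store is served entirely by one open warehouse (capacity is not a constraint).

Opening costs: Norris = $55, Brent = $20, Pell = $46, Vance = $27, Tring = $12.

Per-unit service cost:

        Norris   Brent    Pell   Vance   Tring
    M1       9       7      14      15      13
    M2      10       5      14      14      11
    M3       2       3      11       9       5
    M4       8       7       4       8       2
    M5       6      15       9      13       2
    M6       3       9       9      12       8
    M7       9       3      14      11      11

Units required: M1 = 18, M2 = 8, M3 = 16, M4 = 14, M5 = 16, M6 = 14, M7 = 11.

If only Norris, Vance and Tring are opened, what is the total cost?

Each retail store is assigned to its cheapest site among the open ones.
{Norris, Vance, Tring}: M1→Norris 9·18=162, M2→Norris 10·8=80, M3→Norris 2·16=32, M4→Tring 2·14=28, M5→Tring 2·16=32, M6→Norris 3·14=42, M7→Norris 9·11=99. Service 475; fixed 94; total 569.

Total cost: 569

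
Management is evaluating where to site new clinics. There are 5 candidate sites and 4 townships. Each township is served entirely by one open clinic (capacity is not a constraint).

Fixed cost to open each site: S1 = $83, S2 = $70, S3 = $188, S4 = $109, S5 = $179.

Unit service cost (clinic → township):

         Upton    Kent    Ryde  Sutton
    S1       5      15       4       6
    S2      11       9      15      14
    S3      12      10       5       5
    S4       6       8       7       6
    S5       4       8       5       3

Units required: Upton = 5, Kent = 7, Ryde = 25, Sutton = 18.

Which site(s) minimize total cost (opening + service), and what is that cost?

Open S1 only; minimum total cost 421.

For any fixed open set, each township goes to its cheapest open site; total = fixed + service.
{S1}: Upton→S1 5·5=25, Kent→S1 15·7=105, Ryde→S1 4·25=100, Sutton→S1 6·18=108. Service 338; fixed 83; total 421.
{S5}: service 255 + fixed 179 = 434
{S1, S2}: service 296 + fixed 153 = 449
{S1, S2, S3, S4, S5}: service 230 + fixed 629 = 859
No other subset beats 421.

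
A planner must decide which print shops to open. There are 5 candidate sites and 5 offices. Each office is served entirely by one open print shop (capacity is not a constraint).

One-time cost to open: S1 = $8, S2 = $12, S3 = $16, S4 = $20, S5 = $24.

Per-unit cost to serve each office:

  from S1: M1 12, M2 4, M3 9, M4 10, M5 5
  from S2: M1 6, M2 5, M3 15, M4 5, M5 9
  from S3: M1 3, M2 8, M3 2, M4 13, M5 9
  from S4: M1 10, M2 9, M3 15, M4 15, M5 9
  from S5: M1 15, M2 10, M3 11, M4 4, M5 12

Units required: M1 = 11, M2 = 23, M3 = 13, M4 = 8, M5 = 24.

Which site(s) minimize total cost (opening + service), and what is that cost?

Open S1, S2 and S3; minimum total cost 347.

For any fixed open set, each office goes to its cheapest open site; total = fixed + service.
{S1, S2, S3}: M1→S3 3·11=33, M2→S1 4·23=92, M3→S3 2·13=26, M4→S2 5·8=40, M5→S1 5·24=120. Service 311; fixed 36; total 347.
{S1, S3, S5}: service 303 + fixed 48 = 351
{S1, S2, S3, S5}: service 303 + fixed 60 = 363
{S1, S2, S3, S4, S5}: service 303 + fixed 80 = 383
No other subset beats 347.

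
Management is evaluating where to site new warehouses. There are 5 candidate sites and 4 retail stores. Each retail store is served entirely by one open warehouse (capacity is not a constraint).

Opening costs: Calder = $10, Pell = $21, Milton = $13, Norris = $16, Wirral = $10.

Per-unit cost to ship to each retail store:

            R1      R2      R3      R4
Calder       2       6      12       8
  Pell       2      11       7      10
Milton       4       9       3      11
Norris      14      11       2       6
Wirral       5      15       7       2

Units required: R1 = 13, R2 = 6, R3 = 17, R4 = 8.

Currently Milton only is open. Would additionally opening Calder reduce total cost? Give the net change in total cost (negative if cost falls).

Yes — net change −58 (cost falls by 58).

Current service cost with {Milton}: 245.
Adding Calder: each retail store re-picks its cheapest; new service cost 177, saving 68.
Extra fixed cost: 10. Net change = 10 − 68 = -58.
(Totals: 258 → 200.)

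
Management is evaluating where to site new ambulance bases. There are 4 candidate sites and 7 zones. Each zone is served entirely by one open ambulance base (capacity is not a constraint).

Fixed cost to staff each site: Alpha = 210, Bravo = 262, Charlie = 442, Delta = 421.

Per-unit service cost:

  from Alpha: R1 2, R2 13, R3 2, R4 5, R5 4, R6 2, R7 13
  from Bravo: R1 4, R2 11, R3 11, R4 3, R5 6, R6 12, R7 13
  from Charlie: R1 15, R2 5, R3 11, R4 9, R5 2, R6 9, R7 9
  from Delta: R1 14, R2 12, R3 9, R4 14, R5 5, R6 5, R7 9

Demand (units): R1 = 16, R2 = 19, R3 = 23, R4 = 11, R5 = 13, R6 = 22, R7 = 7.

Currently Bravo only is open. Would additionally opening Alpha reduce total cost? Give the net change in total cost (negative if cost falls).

Current service cost with {Bravo}: 992.
Adding Alpha: each zone re-picks its cheapest; new service cost 507, saving 485.
Extra fixed cost: 210. Net change = 210 − 485 = -275.
(Totals: 1254 → 979.)

Yes — net change −275 (cost falls by 275).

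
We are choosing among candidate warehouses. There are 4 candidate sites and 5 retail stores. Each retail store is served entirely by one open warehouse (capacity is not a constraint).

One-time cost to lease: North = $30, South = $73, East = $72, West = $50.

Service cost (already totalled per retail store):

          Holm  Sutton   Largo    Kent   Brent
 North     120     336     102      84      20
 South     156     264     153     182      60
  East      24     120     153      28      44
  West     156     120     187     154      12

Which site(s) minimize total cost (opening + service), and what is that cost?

For any fixed open set, each retail store goes to its cheapest open site; total = fixed + service.
{North, East}: Holm→East 24, Sutton→East 120, Largo→North 102, Kent→East 28, Brent→North 20. Service 294; fixed 102; total 396.
{North, East, West}: service 286 + fixed 152 = 438
{East}: service 369 + fixed 72 = 441
{North, South, East, West}: service 286 + fixed 225 = 511
No other subset beats 396.

Open North and East; minimum total cost 396.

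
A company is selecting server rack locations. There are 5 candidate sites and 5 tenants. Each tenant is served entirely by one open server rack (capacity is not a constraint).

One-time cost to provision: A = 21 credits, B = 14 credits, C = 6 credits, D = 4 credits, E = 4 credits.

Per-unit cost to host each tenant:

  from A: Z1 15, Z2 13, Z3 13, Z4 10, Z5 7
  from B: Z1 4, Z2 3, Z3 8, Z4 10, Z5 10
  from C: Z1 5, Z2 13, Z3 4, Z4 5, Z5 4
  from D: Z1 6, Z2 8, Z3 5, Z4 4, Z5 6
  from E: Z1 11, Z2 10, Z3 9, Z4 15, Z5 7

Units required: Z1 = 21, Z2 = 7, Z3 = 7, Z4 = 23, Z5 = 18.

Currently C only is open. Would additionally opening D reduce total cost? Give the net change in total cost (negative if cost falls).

Current service cost with {C}: 411.
Adding D: each tenant re-picks its cheapest; new service cost 353, saving 58.
Extra fixed cost: 4. Net change = 4 − 58 = -54.
(Totals: 417 → 363.)

Yes — net change −54 (cost falls by 54).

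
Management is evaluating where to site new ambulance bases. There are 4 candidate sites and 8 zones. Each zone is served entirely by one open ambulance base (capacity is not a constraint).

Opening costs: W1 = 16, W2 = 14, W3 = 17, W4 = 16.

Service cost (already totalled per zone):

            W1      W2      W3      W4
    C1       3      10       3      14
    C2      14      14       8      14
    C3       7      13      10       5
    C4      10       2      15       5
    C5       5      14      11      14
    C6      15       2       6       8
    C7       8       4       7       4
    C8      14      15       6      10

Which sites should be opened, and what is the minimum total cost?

Open W2 and W3; minimum total cost 77.

For any fixed open set, each zone goes to its cheapest open site; total = fixed + service.
{W2, W3}: C1→W3 3, C2→W3 8, C3→W3 10, C4→W2 2, C5→W3 11, C6→W2 2, C7→W2 4, C8→W3 6. Service 46; fixed 31; total 77.
{W1, W2}: C1→W1 3, C2→W1 14, C3→W1 7, C4→W2 2, C5→W1 5, C6→W2 2, C7→W2 4, C8→W1 14. Service 51; fixed 30; total 81.
{W3, W4}: service 48 + fixed 33 = 81
{W1, W2, W3, W4}: C1→W1 3, C2→W3 8, C3→W4 5, C4→W2 2, C5→W1 5, C6→W2 2, C7→W2 4, C8→W3 6. Service 35; fixed 63; total 98.
No other subset beats 77.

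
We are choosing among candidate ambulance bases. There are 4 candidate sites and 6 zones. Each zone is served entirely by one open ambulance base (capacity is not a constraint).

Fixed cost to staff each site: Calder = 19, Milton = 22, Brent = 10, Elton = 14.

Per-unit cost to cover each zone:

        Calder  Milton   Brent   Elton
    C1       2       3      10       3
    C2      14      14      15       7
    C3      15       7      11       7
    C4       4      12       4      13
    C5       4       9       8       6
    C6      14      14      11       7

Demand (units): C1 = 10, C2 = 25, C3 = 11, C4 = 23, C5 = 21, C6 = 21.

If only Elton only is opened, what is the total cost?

Total cost: 868

Each zone is assigned to its cheapest site among the open ones.
{Elton}: C1→Elton 3·10=30, C2→Elton 7·25=175, C3→Elton 7·11=77, C4→Elton 13·23=299, C5→Elton 6·21=126, C6→Elton 7·21=147. Service 854; fixed 14; total 868.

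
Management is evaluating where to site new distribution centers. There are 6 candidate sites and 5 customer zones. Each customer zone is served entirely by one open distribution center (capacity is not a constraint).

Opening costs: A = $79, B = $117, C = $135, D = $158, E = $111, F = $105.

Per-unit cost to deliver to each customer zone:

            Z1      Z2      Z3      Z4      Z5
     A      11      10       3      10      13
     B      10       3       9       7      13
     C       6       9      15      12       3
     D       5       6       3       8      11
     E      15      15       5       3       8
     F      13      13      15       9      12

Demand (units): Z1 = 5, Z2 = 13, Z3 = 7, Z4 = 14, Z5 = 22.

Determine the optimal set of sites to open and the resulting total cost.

For any fixed open set, each customer zone goes to its cheapest open site; total = fixed + service.
{C, E}: Z1→C 6·5=30, Z2→C 9·13=117, Z3→E 5·7=35, Z4→E 3·14=42, Z5→C 3·22=66. Service 290; fixed 246; total 536.
{B, C}: Z1→C 6·5=30, Z2→B 3·13=39, Z3→B 9·7=63, Z4→B 7·14=98, Z5→C 3·22=66. Service 296; fixed 252; total 548.
{B, E}: Z1→B 10·5=50, Z2→B 3·13=39, Z3→E 5·7=35, Z4→E 3·14=42, Z5→E 8·22=176. Service 342; fixed 228; total 570.
{A, B, C, D, E, F}: service 193 + fixed 705 = 898
No other subset beats 536.

Open C and E; minimum total cost 536.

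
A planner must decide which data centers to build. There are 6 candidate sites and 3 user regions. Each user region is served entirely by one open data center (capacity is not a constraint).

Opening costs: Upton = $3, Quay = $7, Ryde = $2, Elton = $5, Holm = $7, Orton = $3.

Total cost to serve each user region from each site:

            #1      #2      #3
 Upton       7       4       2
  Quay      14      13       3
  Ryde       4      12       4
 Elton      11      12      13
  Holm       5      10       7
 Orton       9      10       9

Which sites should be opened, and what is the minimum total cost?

Open Upton and Ryde; minimum total cost 15.

For any fixed open set, each user region goes to its cheapest open site; total = fixed + service.
{Upton, Ryde}: #1→Ryde 4, #2→Upton 4, #3→Upton 2. Service 10; fixed 5; total 15.
{Upton}: service 13 + fixed 3 = 16
{Upton, Ryde, Orton}: #1→Ryde 4, #2→Upton 4, #3→Upton 2. Service 10; fixed 8; total 18.
{Upton, Quay, Ryde, Elton, Holm, Orton}: #1→Ryde 4, #2→Upton 4, #3→Upton 2. Service 10; fixed 27; total 37.
No other subset beats 15.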